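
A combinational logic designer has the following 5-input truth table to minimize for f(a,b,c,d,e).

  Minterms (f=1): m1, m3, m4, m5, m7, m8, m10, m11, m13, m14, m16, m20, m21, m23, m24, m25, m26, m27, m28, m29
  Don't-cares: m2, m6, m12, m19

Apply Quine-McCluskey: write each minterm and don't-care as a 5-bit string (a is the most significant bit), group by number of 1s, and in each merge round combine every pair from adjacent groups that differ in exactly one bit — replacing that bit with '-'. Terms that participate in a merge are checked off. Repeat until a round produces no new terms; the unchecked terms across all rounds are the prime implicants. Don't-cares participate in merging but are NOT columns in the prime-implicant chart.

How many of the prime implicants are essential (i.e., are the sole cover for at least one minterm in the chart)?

3

Round 0: 00001✓ 00010✓ 00011✓ 00100✓ 00101✓ 00110✓ 00111✓ 01000✓ 01010✓ 01011✓ 01100✓ 01101✓ 01110✓ 10000✓ 10011✓ 10100✓ 10101✓ 10111✓ 11000✓ 11001✓ 11010✓ 11011✓ 11100✓ 11101✓
Round 1: -0011✓ -0100✓ -0101✓ -0111✓ -1000✓ -1010✓ -1011✓ -1100✓ -1101✓ 0-010✓ 0-011✓ 0-100✓ 0-101✓ 0-110✓ 00-01✓ 00-10✓ 00-11✓ 000-1✓ 0001-✓ 001-0✓ 001-1✓ 0010-✓ 0011-✓ 01-00✓ 01-10✓ 010-0✓ 0101-✓ 011-0✓ 0110-✓ 1-000✓ 1-011✓ 1-100✓ 1-101✓ 10-00✓ 10-11✓ 101-1✓ 1010-✓ 11-00✓ 11-01✓ 110-0✓ 110-1✓ 1100-✓ 1101-✓ 1110-✓
Round 2: --011 --100✓ --101✓ -0-11 -01-1 -010-✓ -1-00 -10-0 -101- -110-✓ 0--10 0-01- 0-1-0 0-10-✓ 00--1 00-1- 001-- 01--0 1--00 1-10-✓ 11-0- 110--
Round 3: --10-
PIs = {--011, --10-, -0-11, -01-1, -1-00, -10-0, -101-, 0--10, 0-01-, 0-1-0, 00--1, 00-1-, 001--, 01--0, 1--00, 11-0-, 110--}
Coverage chart:
  m1: 00--1 ←essential
  m3: --011,-0-11,0-01-,00--1,00-1-
  m4: --10-,0-1-0,001--
  m5: --10-,-01-1,00--1,001--
  m7: -0-11,-01-1,00--1,00-1-,001--
  m8: -1-00,-10-0,01--0
  m10: -10-0,-101-,0--10,0-01-,01--0
  m11: --011,-101-,0-01-
  m13: --10- ←essential
  m14: 0--10,0-1-0,01--0
  m16: 1--00 ←essential
  m20: --10-,1--00
  m21: --10-,-01-1
  m23: -0-11,-01-1
  m24: -1-00,-10-0,1--00,11-0-,110--
  m25: 11-0-,110--
  m26: -10-0,-101-,110--
  m27: --011,-101-,110--
  m28: --10-,-1-00,1--00,11-0-
  m29: --10-,11-0-
Essential: --10-, 00--1, 1--00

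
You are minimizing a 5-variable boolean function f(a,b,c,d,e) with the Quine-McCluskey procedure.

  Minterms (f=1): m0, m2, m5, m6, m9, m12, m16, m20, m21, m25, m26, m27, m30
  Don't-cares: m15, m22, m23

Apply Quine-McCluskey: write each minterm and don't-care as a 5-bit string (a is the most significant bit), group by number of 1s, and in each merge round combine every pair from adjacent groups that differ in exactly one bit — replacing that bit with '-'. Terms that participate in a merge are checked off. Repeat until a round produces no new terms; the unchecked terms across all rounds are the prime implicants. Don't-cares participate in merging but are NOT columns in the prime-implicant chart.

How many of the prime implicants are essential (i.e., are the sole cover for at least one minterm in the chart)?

size-2^0 implicants → 00000(✓)  00010(✓)  00101(✓)  00110(✓)  01001(✓)  01100  01111  10000(✓)  10100(✓)  10101(✓)  10110(✓)  10111(✓)  11001(✓)  11010(✓)  11011(✓)  11110(✓)
size-2^1 implicants → -0000  -0101  -0110  -1001  00-10  000-0  1-110  10-00  101-0(✓)  101-1(✓)  1010-(✓)  1011-(✓)  11-10  110-1  1101-
size-2^2 implicants → 101--
Unchecked terms (primes): -0000, -0101, -0110, -1001, 00-10, 000-0, 01100, 01111, 1-110, 10-00, 101--, 11-10, 110-1, 1101-
Minterm coverage:
  m0 ⊆ -0000,000-0
  m2 ⊆ 00-10,000-0
  m5 ⊆ -0101 [E]
  m6 ⊆ -0110,00-10
  m9 ⊆ -1001 [E]
  m12 ⊆ 01100 [E]
  m16 ⊆ -0000,10-00
  m20 ⊆ 10-00,101--
  m21 ⊆ -0101,101--
  m25 ⊆ -1001,110-1
  m26 ⊆ 11-10,1101-
  m27 ⊆ 110-1,1101-
  m30 ⊆ 1-110,11-10
E = {-0101, -1001, 01100}

3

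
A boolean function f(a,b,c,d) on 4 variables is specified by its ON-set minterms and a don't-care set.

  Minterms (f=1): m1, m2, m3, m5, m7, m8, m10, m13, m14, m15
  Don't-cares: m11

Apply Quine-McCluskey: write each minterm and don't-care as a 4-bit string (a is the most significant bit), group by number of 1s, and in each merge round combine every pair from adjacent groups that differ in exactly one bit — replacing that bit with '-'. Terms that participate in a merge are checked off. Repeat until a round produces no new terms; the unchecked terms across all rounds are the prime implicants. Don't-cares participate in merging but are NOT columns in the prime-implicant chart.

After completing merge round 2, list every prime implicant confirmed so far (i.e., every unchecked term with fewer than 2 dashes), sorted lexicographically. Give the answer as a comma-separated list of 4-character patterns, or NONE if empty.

[col 0] 0001*, 0010*, 0011*, 0101*, 0111*, 1000*, 1010*, 1011*, 1101*, 1110*, 1111*
[col 1] -010*, -011*, -101*, -111*, 0-01*, 0-11*, 00-1*, 001-*, 01-1*, 1-10*, 1-11*, 10-0, 101-*, 11-1*, 111-*
[col 2] --11, -01-, -1-1, 0--1, 1-1-
Prime implicants: --11, -01-, -1-1, 0--1, 1-1-, 10-0

10-0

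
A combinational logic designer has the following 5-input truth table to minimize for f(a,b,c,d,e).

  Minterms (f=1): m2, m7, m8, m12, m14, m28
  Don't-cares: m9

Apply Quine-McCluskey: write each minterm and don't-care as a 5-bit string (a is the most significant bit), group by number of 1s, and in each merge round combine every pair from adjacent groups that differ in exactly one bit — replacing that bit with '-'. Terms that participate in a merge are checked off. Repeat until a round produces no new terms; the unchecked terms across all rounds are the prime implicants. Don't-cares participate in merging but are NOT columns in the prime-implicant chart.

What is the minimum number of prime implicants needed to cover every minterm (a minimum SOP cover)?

Round 0: 00010 00111 01000✓ 01001✓ 01100✓ 01110✓ 11100✓
Round 1: -1100 01-00 0100- 011-0
PIs = {-1100, 00010, 00111, 01-00, 0100-, 011-0}
Coverage chart:
  m2: 00010 ←essential
  m7: 00111 ←essential
  m8: 01-00,0100-
  m12: -1100,01-00,011-0
  m14: 011-0 ←essential
  m28: -1100 ←essential
Essential: -1100, 00010, 00111, 011-0
Petrick residual → 01-00
Min cover (5 terms): bcd'e' + a'b'c'de' + a'b'cde + a'bd'e' + a'bce'

5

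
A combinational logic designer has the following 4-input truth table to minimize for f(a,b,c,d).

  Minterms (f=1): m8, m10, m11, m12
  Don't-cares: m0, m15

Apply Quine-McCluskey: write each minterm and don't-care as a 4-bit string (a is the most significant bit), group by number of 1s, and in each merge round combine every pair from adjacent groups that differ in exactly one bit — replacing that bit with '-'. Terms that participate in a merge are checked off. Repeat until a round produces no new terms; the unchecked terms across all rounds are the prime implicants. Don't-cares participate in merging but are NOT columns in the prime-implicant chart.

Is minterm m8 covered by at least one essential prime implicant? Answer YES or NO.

YES

[col 0] 0000*, 1000*, 1010*, 1011*, 1100*, 1111*
[col 1] -000, 1-00, 1-11, 10-0, 101-
Prime implicants: -000, 1-00, 1-11, 10-0, 101-
PI chart (minterm → PIs covering it):
  8 | -000,1-00,10-0
  10 | 10-0,101-
  11 | 1-11,101-
  12 | 1-00  (sole → essential)
Essential prime implicants: 1-00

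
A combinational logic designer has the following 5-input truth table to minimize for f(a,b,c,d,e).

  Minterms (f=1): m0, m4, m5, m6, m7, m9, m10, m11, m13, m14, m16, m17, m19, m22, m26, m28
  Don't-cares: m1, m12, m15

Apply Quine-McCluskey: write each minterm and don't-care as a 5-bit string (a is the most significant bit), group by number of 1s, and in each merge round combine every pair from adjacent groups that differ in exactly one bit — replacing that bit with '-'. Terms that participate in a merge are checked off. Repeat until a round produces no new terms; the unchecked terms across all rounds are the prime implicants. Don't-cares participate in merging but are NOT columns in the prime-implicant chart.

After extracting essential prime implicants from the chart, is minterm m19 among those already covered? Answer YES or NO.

[col 0] 00000*, 00001*, 00100*, 00101*, 00110*, 00111*, 01001*, 01010*, 01011*, 01100*, 01101*, 01110*, 01111*, 10000*, 10001*, 10011*, 10110*, 11010*, 11100*
[col 1] -0000*, -0001*, -0110, -1010, -1100, 0-001*, 0-100*, 0-101*, 0-110*, 0-111*, 00-00*, 00-01*, 0000-*, 001-0*, 001-1*, 0010-*, 0011-*, 01-01*, 01-10*, 01-11*, 010-1*, 0101-*, 011-0*, 011-1*, 0110-*, 0111-*, 100-1, 1000-*
[col 2] -000-, 0--01, 0-1-0*, 0-1-1*, 0-10-*, 0-11-*, 00-0-, 001--*, 01--1, 01-1-, 011--*
[col 3] 0-1--
Prime implicants: -000-, -0110, -1010, -1100, 0--01, 0-1--, 00-0-, 01--1, 01-1-, 100-1
PI chart (minterm → PIs covering it):
  0 | -000-,00-0-
  4 | 0-1--,00-0-
  5 | 0--01,0-1--,00-0-
  6 | -0110,0-1--
  7 | 0-1--  (sole → essential)
  9 | 0--01,01--1
  10 | -1010,01-1-
  11 | 01--1,01-1-
  13 | 0--01,0-1--,01--1
  14 | 0-1--,01-1-
  16 | -000-  (sole → essential)
  17 | -000-,100-1
  19 | 100-1  (sole → essential)
  22 | -0110  (sole → essential)
  26 | -1010  (sole → essential)
  28 | -1100  (sole → essential)
Essential prime implicants: -000-, -0110, -1010, -1100, 0-1--, 100-1

YES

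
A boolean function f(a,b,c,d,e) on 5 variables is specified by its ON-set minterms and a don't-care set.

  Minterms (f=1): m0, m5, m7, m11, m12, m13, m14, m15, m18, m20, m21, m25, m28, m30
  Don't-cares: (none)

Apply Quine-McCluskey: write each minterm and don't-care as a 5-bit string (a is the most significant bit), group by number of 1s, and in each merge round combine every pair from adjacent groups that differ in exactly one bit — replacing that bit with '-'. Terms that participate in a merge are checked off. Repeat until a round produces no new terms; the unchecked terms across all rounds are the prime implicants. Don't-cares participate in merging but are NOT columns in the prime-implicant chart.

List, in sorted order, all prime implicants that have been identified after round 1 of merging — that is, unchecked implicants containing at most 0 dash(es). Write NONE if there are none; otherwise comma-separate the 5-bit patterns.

Round 0: 00000 00101✓ 00111✓ 01011✓ 01100✓ 01101✓ 01110✓ 01111✓ 10010 10100✓ 10101✓ 11001 11100✓ 11110✓
Round 1: -0101 -1100✓ -1110✓ 0-101✓ 0-111✓ 001-1✓ 01-11 011-0✓ 011-1✓ 0110-✓ 0111-✓ 1-100 1010- 111-0✓
Round 2: -11-0 0-1-1 011--
PIs = {-0101, -11-0, 0-1-1, 00000, 01-11, 011--, 1-100, 10010, 1010-, 11001}

00000, 10010, 11001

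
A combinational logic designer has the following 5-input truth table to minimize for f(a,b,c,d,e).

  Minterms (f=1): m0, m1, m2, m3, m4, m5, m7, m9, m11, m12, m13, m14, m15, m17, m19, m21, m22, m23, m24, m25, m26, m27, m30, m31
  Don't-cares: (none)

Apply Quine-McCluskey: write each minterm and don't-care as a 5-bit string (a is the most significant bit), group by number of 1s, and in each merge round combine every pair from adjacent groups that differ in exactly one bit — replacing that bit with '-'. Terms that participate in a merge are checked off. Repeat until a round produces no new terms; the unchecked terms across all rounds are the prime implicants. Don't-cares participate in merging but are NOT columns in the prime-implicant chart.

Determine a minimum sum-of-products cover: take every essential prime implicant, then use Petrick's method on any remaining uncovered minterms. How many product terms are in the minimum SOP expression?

size-2^0 implicants → 00000(✓)  00001(✓)  00010(✓)  00011(✓)  00100(✓)  00101(✓)  00111(✓)  01001(✓)  01011(✓)  01100(✓)  01101(✓)  01110(✓)  01111(✓)  10001(✓)  10011(✓)  10101(✓)  10110(✓)  10111(✓)  11000(✓)  11001(✓)  11010(✓)  11011(✓)  11110(✓)  11111(✓)
size-2^1 implicants → -0001(✓)  -0011(✓)  -0101(✓)  -0111(✓)  -1001(✓)  -1011(✓)  -1110(✓)  -1111(✓)  0-001(✓)  0-011(✓)  0-100(✓)  0-101(✓)  0-111(✓)  00-00(✓)  00-01(✓)  00-11(✓)  000-0(✓)  000-1(✓)  0000-(✓)  0001-(✓)  001-1(✓)  0010-(✓)  01-01(✓)  01-11(✓)  010-1(✓)  011-0(✓)  011-1(✓)  0110-(✓)  0111-(✓)  1-001(✓)  1-011(✓)  1-110(✓)  1-111(✓)  10-01(✓)  10-11(✓)  100-1(✓)  101-1(✓)  1011-(✓)  11-10(✓)  11-11(✓)  110-0(✓)  110-1(✓)  1100-(✓)  1101-(✓)  1111-(✓)
size-2^2 implicants → --001(✓)  --011(✓)  --111(✓)  -0-01(✓)  -0-11(✓)  -00-1(✓)  -01-1(✓)  -1-11(✓)  -10-1(✓)  -111-  0--01(✓)  0--11(✓)  0-0-1(✓)  0-1-1(✓)  0-10-  00--1(✓)  00-0-  000--  01--1(✓)  011--  1--11(✓)  1-0-1(✓)  1-11-  10--1(✓)  11-1-  110--
size-2^3 implicants → ---11  --0-1  -0--1  0---1
Unchecked terms (primes): ---11, --0-1, -0--1, -111-, 0---1, 0-10-, 00-0-, 000--, 011--, 1-11-, 11-1-, 110--
Minterm coverage:
  m0 ⊆ 00-0-,000--
  m1 ⊆ --0-1,-0--1,0---1,00-0-,000--
  m2 ⊆ 000-- [E]
  m3 ⊆ ---11,--0-1,-0--1,0---1,000--
  m4 ⊆ 0-10-,00-0-
  m5 ⊆ -0--1,0---1,0-10-,00-0-
  m7 ⊆ ---11,-0--1,0---1
  m9 ⊆ --0-1,0---1
  m11 ⊆ ---11,--0-1,0---1
  m12 ⊆ 0-10-,011--
  m13 ⊆ 0---1,0-10-,011--
  m14 ⊆ -111-,011--
  m15 ⊆ ---11,-111-,0---1,011--
  m17 ⊆ --0-1,-0--1
  m19 ⊆ ---11,--0-1,-0--1
  m21 ⊆ -0--1 [E]
  m22 ⊆ 1-11- [E]
  m23 ⊆ ---11,-0--1,1-11-
  m24 ⊆ 110-- [E]
  m25 ⊆ --0-1,110--
  m26 ⊆ 11-1-,110--
  m27 ⊆ ---11,--0-1,11-1-,110--
  m30 ⊆ -111-,1-11-,11-1-
  m31 ⊆ ---11,-111-,1-11-,11-1-
E = {-0--1, 000--, 1-11-, 110--}
Petrick residual → --0-1, -111-, 0-10-
Cover = c'e + b'e + bcd + a'cd' + a'b'c' + acd + abc'  |cover|=7

7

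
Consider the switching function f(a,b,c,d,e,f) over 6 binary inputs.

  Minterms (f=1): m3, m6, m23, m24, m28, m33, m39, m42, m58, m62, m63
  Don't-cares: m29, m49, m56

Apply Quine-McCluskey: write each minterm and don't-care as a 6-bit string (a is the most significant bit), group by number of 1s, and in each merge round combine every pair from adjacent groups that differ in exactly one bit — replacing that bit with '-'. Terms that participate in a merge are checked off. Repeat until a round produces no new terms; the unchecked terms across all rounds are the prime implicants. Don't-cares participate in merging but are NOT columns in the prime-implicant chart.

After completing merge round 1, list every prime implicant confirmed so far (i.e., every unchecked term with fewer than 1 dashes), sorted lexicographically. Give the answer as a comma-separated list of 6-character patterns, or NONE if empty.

000011, 000110, 010111, 100111

[col 0] 000011, 000110, 010111, 011000*, 011100*, 011101*, 100001*, 100111, 101010*, 110001*, 111000*, 111010*, 111110*, 111111*
[col 1] -11000, 011-00, 01110-, 1-0001, 1-1010, 111-10, 1110-0, 11111-
Prime implicants: -11000, 000011, 000110, 010111, 011-00, 01110-, 1-0001, 1-1010, 100111, 111-10, 1110-0, 11111-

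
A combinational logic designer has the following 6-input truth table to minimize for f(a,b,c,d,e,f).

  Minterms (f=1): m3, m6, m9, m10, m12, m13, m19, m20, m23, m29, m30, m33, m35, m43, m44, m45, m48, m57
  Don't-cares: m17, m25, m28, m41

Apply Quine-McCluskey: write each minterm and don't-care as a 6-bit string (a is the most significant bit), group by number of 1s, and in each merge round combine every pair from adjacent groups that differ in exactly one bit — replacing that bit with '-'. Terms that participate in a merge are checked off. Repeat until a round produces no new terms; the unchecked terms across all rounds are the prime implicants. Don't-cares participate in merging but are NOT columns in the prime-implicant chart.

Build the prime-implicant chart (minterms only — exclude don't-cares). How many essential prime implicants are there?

[col 0] 000011*, 000110, 001001*, 001010, 001100*, 001101*, 010001*, 010011*, 010100*, 010111*, 011001*, 011100*, 011101*, 011110*, 100001*, 100011*, 101001*, 101011*, 101100*, 101101*, 110000, 111001*
[col 1] -00011, -01001*, -01100*, -01101*, -11001*, 0-0011, 0-1001*, 0-1100*, 0-1101*, 001-01*, 00110-*, 01-001, 01-100, 010-11, 0100-1, 011-01*, 0111-0, 01110-*, 1-1001*, 10-001*, 10-011*, 1000-1*, 101-01*, 1010-1*, 10110-*
[col 2] --1001, -01-01, -0110-, 0-1-01, 0-110-, 10-0-1
Prime implicants: --1001, -00011, -01-01, -0110-, 0-0011, 0-1-01, 0-110-, 000110, 001010, 01-001, 01-100, 010-11, 0100-1, 0111-0, 10-0-1, 110000
PI chart (minterm → PIs covering it):
  3 | -00011,0-0011
  6 | 000110  (sole → essential)
  9 | --1001,-01-01,0-1-01
  10 | 001010  (sole → essential)
  12 | -0110-,0-110-
  13 | -01-01,-0110-,0-1-01,0-110-
  19 | 0-0011,010-11,0100-1
  20 | 01-100  (sole → essential)
  23 | 010-11  (sole → essential)
  29 | 0-1-01,0-110-
  30 | 0111-0  (sole → essential)
  33 | 10-0-1  (sole → essential)
  35 | -00011,10-0-1
  43 | 10-0-1  (sole → essential)
  44 | -0110-  (sole → essential)
  45 | -01-01,-0110-
  48 | 110000  (sole → essential)
  57 | --1001  (sole → essential)
Essential prime implicants: --1001, -0110-, 000110, 001010, 01-100, 010-11, 0111-0, 10-0-1, 110000

9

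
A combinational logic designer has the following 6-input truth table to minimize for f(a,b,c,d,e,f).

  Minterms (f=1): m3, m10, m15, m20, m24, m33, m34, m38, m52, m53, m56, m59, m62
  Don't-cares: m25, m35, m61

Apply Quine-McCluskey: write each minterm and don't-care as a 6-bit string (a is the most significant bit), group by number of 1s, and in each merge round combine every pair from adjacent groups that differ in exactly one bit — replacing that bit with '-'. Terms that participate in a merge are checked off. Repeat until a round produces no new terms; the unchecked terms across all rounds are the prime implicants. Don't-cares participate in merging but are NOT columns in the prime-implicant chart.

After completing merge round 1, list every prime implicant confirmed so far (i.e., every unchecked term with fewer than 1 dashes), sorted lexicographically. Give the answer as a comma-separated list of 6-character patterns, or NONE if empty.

001010, 001111, 111011, 111110

[col 0] 000011*, 001010, 001111, 010100*, 011000*, 011001*, 100001*, 100010*, 100011*, 100110*, 110100*, 110101*, 111000*, 111011, 111101*, 111110
[col 1] -00011, -10100, -11000, 01100-, 100-10, 1000-1, 10001-, 11-101, 11010-
Prime implicants: -00011, -10100, -11000, 001010, 001111, 01100-, 100-10, 1000-1, 10001-, 11-101, 11010-, 111011, 111110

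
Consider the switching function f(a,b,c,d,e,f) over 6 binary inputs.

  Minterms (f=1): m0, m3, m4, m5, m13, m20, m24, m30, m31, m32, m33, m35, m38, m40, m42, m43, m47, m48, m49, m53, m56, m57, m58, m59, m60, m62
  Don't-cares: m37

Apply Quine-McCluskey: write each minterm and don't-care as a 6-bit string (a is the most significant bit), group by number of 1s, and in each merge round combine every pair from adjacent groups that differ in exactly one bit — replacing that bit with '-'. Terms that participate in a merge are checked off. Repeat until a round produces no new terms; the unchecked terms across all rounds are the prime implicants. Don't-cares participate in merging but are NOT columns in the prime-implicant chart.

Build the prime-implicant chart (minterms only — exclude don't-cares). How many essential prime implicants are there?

size-2^0 implicants → 000000(✓)  000011(✓)  000100(✓)  000101(✓)  001101(✓)  010100(✓)  011000(✓)  011110(✓)  011111(✓)  100000(✓)  100001(✓)  100011(✓)  100101(✓)  100110  101000(✓)  101010(✓)  101011(✓)  101111(✓)  110000(✓)  110001(✓)  110101(✓)  111000(✓)  111001(✓)  111010(✓)  111011(✓)  111100(✓)  111110(✓)
size-2^1 implicants → -00000  -00011  -00101  -11000  -11110  0-0100  00-101  000-00  00010-  01111-  1-0000(✓)  1-0001(✓)  1-0101(✓)  1-1000(✓)  1-1010(✓)  1-1011(✓)  10-000(✓)  10-011  100-01(✓)  1000-1  10000-(✓)  101-11  1010-0(✓)  10101-(✓)  11-000(✓)  11-001(✓)  110-01(✓)  11000-(✓)  111-00(✓)  111-10(✓)  1110-0(✓)  1110-1(✓)  11100-(✓)  11101-(✓)  1111-0(✓)
size-2^2 implicants → 1--000  1-0-01  1-000-  1-10-0  1-101-  11-00-  111--0  1110--
Unchecked terms (primes): -00000, -00011, -00101, -11000, -11110, 0-0100, 00-101, 000-00, 00010-, 01111-, 1--000, 1-0-01, 1-000-, 1-10-0, 1-101-, 10-011, 1000-1, 100110, 101-11, 11-00-, 111--0, 1110--
Minterm coverage:
  m0 ⊆ -00000,000-00
  m3 ⊆ -00011 [E]
  m4 ⊆ 0-0100,000-00,00010-
  m5 ⊆ -00101,00-101,00010-
  m13 ⊆ 00-101 [E]
  m20 ⊆ 0-0100 [E]
  m24 ⊆ -11000 [E]
  m30 ⊆ -11110,01111-
  m31 ⊆ 01111- [E]
  m32 ⊆ -00000,1--000,1-000-
  m33 ⊆ 1-0-01,1-000-,1000-1
  m35 ⊆ -00011,10-011,1000-1
  m38 ⊆ 100110 [E]
  m40 ⊆ 1--000,1-10-0
  m42 ⊆ 1-10-0,1-101-
  m43 ⊆ 1-101-,10-011,101-11
  m47 ⊆ 101-11 [E]
  m48 ⊆ 1--000,1-000-,11-00-
  m49 ⊆ 1-0-01,1-000-,11-00-
  m53 ⊆ 1-0-01 [E]
  m56 ⊆ -11000,1--000,1-10-0,11-00-,111--0,1110--
  m57 ⊆ 11-00-,1110--
  m58 ⊆ 1-10-0,1-101-,111--0,1110--
  m59 ⊆ 1-101-,1110--
  m60 ⊆ 111--0 [E]
  m62 ⊆ -11110,111--0
E = {-00011, -11000, 0-0100, 00-101, 01111-, 1-0-01, 100110, 101-11, 111--0}

9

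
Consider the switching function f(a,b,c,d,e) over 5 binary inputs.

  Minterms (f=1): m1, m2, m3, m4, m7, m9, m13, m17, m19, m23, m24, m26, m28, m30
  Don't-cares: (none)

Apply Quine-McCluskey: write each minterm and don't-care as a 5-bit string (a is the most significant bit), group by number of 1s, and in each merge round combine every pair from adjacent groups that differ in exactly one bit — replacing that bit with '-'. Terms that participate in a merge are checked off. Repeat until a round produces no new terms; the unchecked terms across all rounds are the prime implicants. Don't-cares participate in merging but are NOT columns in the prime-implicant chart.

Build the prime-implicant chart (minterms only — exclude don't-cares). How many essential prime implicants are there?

[col 0] 00001*, 00010*, 00011*, 00100, 00111*, 01001*, 01101*, 10001*, 10011*, 10111*, 11000*, 11010*, 11100*, 11110*
[col 1] -0001*, -0011*, -0111*, 0-001, 00-11*, 000-1*, 0001-, 01-01, 10-11*, 100-1*, 11-00*, 11-10*, 110-0*, 111-0*
[col 2] -0-11, -00-1, 11--0
Prime implicants: -0-11, -00-1, 0-001, 0001-, 00100, 01-01, 11--0
PI chart (minterm → PIs covering it):
  1 | -00-1,0-001
  2 | 0001-  (sole → essential)
  3 | -0-11,-00-1,0001-
  4 | 00100  (sole → essential)
  7 | -0-11  (sole → essential)
  9 | 0-001,01-01
  13 | 01-01  (sole → essential)
  17 | -00-1  (sole → essential)
  19 | -0-11,-00-1
  23 | -0-11  (sole → essential)
  24 | 11--0  (sole → essential)
  26 | 11--0  (sole → essential)
  28 | 11--0  (sole → essential)
  30 | 11--0  (sole → essential)
Essential prime implicants: -0-11, -00-1, 0001-, 00100, 01-01, 11--0

6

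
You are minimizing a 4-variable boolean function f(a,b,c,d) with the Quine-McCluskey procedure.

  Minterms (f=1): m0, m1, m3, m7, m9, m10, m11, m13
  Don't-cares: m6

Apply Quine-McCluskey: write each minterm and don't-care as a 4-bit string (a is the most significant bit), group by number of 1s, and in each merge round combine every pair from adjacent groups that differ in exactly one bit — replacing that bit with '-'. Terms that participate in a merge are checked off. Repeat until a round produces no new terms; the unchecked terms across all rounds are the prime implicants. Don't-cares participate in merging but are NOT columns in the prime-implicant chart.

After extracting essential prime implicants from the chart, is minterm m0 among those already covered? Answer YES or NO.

YES

Round 0: 0000✓ 0001✓ 0011✓ 0110✓ 0111✓ 1001✓ 1010✓ 1011✓ 1101✓
Round 1: -001✓ -011✓ 0-11 00-1✓ 000- 011- 1-01 10-1✓ 101-
Round 2: -0-1
PIs = {-0-1, 0-11, 000-, 011-, 1-01, 101-}
Coverage chart:
  m0: 000- ←essential
  m1: -0-1,000-
  m3: -0-1,0-11
  m7: 0-11,011-
  m9: -0-1,1-01
  m10: 101- ←essential
  m11: -0-1,101-
  m13: 1-01 ←essential
Essential: 000-, 1-01, 101-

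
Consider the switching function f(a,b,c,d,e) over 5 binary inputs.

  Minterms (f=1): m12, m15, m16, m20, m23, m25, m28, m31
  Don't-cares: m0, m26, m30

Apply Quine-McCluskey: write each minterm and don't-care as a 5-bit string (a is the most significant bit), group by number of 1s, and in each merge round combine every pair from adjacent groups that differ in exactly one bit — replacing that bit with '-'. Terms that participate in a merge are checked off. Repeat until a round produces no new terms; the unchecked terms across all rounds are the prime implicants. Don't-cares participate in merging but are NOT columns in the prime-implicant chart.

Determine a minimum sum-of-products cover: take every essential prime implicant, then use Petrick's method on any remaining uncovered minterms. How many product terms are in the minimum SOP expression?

size-2^0 implicants → 00000(✓)  01100(✓)  01111(✓)  10000(✓)  10100(✓)  10111(✓)  11001  11010(✓)  11100(✓)  11110(✓)  11111(✓)
size-2^1 implicants → -0000  -1100  -1111  1-100  1-111  10-00  11-10  111-0  1111-
Unchecked terms (primes): -0000, -1100, -1111, 1-100, 1-111, 10-00, 11-10, 11001, 111-0, 1111-
Minterm coverage:
  m12 ⊆ -1100 [E]
  m15 ⊆ -1111 [E]
  m16 ⊆ -0000,10-00
  m20 ⊆ 1-100,10-00
  m23 ⊆ 1-111 [E]
  m25 ⊆ 11001 [E]
  m28 ⊆ -1100,1-100,111-0
  m31 ⊆ -1111,1-111,1111-
E = {-1100, -1111, 1-111, 11001}
Petrick residual → 10-00
Cover = bcd'e' + bcde + acde + ab'd'e' + abc'd'e  |cover|=5

5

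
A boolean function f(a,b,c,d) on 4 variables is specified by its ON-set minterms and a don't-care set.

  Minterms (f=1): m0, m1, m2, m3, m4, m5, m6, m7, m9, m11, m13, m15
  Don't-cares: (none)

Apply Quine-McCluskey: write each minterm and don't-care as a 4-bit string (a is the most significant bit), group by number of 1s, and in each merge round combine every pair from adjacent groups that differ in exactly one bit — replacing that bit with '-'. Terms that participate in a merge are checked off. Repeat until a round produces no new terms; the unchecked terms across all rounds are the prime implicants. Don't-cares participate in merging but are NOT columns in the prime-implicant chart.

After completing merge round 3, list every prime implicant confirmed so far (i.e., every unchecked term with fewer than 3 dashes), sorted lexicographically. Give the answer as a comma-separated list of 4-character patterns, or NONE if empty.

NONE

Round 0: 0000✓ 0001✓ 0010✓ 0011✓ 0100✓ 0101✓ 0110✓ 0111✓ 1001✓ 1011✓ 1101✓ 1111✓
Round 1: -001✓ -011✓ -101✓ -111✓ 0-00✓ 0-01✓ 0-10✓ 0-11✓ 00-0✓ 00-1✓ 000-✓ 001-✓ 01-0✓ 01-1✓ 010-✓ 011-✓ 1-01✓ 1-11✓ 10-1✓ 11-1✓
Round 2: --01✓ --11✓ -0-1✓ -1-1✓ 0--0✓ 0--1✓ 0-0-✓ 0-1-✓ 00--✓ 01--✓ 1--1✓
Round 3: ---1 0---
PIs = {---1, 0---}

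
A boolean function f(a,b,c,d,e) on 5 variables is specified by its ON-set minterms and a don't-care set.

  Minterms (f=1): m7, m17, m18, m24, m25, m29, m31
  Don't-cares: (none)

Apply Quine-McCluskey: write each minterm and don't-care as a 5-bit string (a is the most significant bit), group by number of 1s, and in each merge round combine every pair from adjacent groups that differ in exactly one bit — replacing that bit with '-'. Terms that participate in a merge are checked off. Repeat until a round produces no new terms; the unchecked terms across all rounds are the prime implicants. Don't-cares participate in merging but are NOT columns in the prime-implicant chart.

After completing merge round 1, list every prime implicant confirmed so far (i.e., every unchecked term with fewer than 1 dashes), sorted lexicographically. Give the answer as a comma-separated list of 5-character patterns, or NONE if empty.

00111, 10010

[col 0] 00111, 10001*, 10010, 11000*, 11001*, 11101*, 11111*
[col 1] 1-001, 11-01, 1100-, 111-1
Prime implicants: 00111, 1-001, 10010, 11-01, 1100-, 111-1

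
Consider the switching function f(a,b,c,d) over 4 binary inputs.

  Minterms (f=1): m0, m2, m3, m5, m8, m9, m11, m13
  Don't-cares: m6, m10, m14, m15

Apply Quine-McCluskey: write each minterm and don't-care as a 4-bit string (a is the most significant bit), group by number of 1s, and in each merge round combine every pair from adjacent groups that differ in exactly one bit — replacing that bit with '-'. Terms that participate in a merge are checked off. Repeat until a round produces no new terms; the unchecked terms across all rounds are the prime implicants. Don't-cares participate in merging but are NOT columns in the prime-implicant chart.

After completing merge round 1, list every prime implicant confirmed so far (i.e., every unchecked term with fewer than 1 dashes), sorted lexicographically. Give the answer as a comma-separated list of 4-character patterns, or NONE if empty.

size-2^0 implicants → 0000(✓)  0010(✓)  0011(✓)  0101(✓)  0110(✓)  1000(✓)  1001(✓)  1010(✓)  1011(✓)  1101(✓)  1110(✓)  1111(✓)
size-2^1 implicants → -000(✓)  -010(✓)  -011(✓)  -101  -110(✓)  0-10(✓)  00-0(✓)  001-(✓)  1-01(✓)  1-10(✓)  1-11(✓)  10-0(✓)  10-1(✓)  100-(✓)  101-(✓)  11-1(✓)  111-(✓)
size-2^2 implicants → --10  -0-0  -01-  1--1  1-1-  10--
Unchecked terms (primes): --10, -0-0, -01-, -101, 1--1, 1-1-, 10--

NONE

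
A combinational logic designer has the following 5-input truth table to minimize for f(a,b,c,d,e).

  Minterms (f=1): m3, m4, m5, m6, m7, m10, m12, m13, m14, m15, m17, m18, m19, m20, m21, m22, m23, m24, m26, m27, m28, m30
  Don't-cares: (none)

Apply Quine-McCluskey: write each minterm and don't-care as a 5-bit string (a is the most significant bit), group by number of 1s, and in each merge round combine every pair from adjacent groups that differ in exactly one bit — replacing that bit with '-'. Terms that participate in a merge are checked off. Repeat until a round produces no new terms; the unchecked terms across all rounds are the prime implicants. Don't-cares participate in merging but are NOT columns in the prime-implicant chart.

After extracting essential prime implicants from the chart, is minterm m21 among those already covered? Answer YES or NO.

YES

[col 0] 00011*, 00100*, 00101*, 00110*, 00111*, 01010*, 01100*, 01101*, 01110*, 01111*, 10001*, 10010*, 10011*, 10100*, 10101*, 10110*, 10111*, 11000*, 11010*, 11011*, 11100*, 11110*
[col 1] -0011*, -0100*, -0101*, -0110*, -0111*, -1010*, -1100*, -1110*, 0-100*, 0-101*, 0-110*, 0-111*, 00-11*, 001-0*, 001-1*, 0010-*, 0011-*, 01-10*, 011-0*, 011-1*, 0110-*, 0111-*, 1-010*, 1-011*, 1-100*, 1-110*, 10-01*, 10-10*, 10-11*, 100-1*, 1001-*, 101-0*, 101-1*, 1010-*, 1011-*, 11-00*, 11-10*, 110-0*, 1101-*, 111-0*
[col 2] --100*, --110*, -0-11, -01-0*, -01-1*, -010-*, -011-*, -1-10, -11-0*, 0-1-0*, 0-1-1*, 0-10-*, 0-11-*, 001--*, 011--*, 1--10, 1-01-, 1-1-0*, 10--1, 10-1-, 101--*, 11--0
[col 3] --1-0, -01--, 0-1--
Prime implicants: --1-0, -0-11, -01--, -1-10, 0-1--, 1--10, 1-01-, 10--1, 10-1-, 11--0
PI chart (minterm → PIs covering it):
  3 | -0-11  (sole → essential)
  4 | --1-0,-01--,0-1--
  5 | -01--,0-1--
  6 | --1-0,-01--,0-1--
  7 | -0-11,-01--,0-1--
  10 | -1-10  (sole → essential)
  12 | --1-0,0-1--
  13 | 0-1--  (sole → essential)
  14 | --1-0,-1-10,0-1--
  15 | 0-1--  (sole → essential)
  17 | 10--1  (sole → essential)
  18 | 1--10,1-01-,10-1-
  19 | -0-11,1-01-,10--1,10-1-
  20 | --1-0,-01--
  21 | -01--,10--1
  22 | --1-0,-01--,1--10,10-1-
  23 | -0-11,-01--,10--1,10-1-
  24 | 11--0  (sole → essential)
  26 | -1-10,1--10,1-01-,11--0
  27 | 1-01-  (sole → essential)
  28 | --1-0,11--0
  30 | --1-0,-1-10,1--10,11--0
Essential prime implicants: -0-11, -1-10, 0-1--, 1-01-, 10--1, 11--0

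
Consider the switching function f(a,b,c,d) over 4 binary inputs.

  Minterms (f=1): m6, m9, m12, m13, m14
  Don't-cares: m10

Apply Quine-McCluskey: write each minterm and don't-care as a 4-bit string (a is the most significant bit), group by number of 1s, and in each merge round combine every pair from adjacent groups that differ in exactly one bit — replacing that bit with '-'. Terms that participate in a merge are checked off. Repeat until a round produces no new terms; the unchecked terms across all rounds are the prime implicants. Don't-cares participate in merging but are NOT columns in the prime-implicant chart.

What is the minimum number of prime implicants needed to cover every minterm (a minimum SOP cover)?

3

Round 0: 0110✓ 1001✓ 1010✓ 1100✓ 1101✓ 1110✓
Round 1: -110 1-01 1-10 11-0 110-
PIs = {-110, 1-01, 1-10, 11-0, 110-}
Coverage chart:
  m6: -110 ←essential
  m9: 1-01 ←essential
  m12: 11-0,110-
  m13: 1-01,110-
  m14: -110,1-10,11-0
Essential: -110, 1-01
Petrick residual → 11-0
Min cover (3 terms): bcd' + ac'd + abd'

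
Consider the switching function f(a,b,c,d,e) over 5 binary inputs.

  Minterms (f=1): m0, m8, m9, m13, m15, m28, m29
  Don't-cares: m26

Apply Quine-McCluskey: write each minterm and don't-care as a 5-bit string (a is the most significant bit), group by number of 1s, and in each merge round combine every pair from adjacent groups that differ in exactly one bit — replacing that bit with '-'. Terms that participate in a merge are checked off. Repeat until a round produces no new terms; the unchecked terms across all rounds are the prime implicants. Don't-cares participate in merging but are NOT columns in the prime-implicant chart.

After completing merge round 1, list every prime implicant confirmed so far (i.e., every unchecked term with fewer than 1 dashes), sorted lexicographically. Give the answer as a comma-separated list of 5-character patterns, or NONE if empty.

11010

[col 0] 00000*, 01000*, 01001*, 01101*, 01111*, 11010, 11100*, 11101*
[col 1] -1101, 0-000, 01-01, 0100-, 011-1, 1110-
Prime implicants: -1101, 0-000, 01-01, 0100-, 011-1, 11010, 1110-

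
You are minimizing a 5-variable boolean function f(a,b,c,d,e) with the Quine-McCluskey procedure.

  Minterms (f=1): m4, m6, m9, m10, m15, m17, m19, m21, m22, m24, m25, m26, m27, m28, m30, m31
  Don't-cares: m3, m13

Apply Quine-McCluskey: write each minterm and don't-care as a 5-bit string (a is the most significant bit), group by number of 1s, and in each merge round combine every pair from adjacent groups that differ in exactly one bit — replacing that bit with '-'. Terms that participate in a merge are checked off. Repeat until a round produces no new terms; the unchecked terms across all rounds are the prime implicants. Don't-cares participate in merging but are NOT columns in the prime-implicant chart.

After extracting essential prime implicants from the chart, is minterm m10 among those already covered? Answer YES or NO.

YES

size-2^0 implicants → 00011(✓)  00100(✓)  00110(✓)  01001(✓)  01010(✓)  01101(✓)  01111(✓)  10001(✓)  10011(✓)  10101(✓)  10110(✓)  11000(✓)  11001(✓)  11010(✓)  11011(✓)  11100(✓)  11110(✓)  11111(✓)
size-2^1 implicants → -0011  -0110  -1001  -1010  -1111  001-0  01-01  011-1  1-001(✓)  1-011(✓)  1-110  10-01  100-1(✓)  11-00(✓)  11-10(✓)  11-11(✓)  110-0(✓)  110-1(✓)  1100-(✓)  1101-(✓)  111-0(✓)  1111-(✓)
size-2^2 implicants → 1-0-1  11--0  11-1-  110--
Unchecked terms (primes): -0011, -0110, -1001, -1010, -1111, 001-0, 01-01, 011-1, 1-0-1, 1-110, 10-01, 11--0, 11-1-, 110--
Minterm coverage:
  m4 ⊆ 001-0 [E]
  m6 ⊆ -0110,001-0
  m9 ⊆ -1001,01-01
  m10 ⊆ -1010 [E]
  m15 ⊆ -1111,011-1
  m17 ⊆ 1-0-1,10-01
  m19 ⊆ -0011,1-0-1
  m21 ⊆ 10-01 [E]
  m22 ⊆ -0110,1-110
  m24 ⊆ 11--0,110--
  m25 ⊆ -1001,1-0-1,110--
  m26 ⊆ -1010,11--0,11-1-,110--
  m27 ⊆ 1-0-1,11-1-,110--
  m28 ⊆ 11--0 [E]
  m30 ⊆ 1-110,11--0,11-1-
  m31 ⊆ -1111,11-1-
E = {-1010, 001-0, 10-01, 11--0}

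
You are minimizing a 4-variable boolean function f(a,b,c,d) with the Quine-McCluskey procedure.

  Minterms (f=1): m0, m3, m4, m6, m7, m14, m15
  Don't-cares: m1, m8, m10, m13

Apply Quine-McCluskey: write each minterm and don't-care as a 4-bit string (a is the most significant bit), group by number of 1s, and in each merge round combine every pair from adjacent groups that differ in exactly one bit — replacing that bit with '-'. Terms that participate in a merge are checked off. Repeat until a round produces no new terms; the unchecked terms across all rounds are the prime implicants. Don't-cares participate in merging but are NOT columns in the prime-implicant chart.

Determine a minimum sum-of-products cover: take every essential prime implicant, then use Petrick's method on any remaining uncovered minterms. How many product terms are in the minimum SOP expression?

3

size-2^0 implicants → 0000(✓)  0001(✓)  0011(✓)  0100(✓)  0110(✓)  0111(✓)  1000(✓)  1010(✓)  1101(✓)  1110(✓)  1111(✓)
size-2^1 implicants → -000  -110(✓)  -111(✓)  0-00  0-11  00-1  000-  01-0  011-(✓)  1-10  10-0  11-1  111-(✓)
size-2^2 implicants → -11-
Unchecked terms (primes): -000, -11-, 0-00, 0-11, 00-1, 000-, 01-0, 1-10, 10-0, 11-1
Minterm coverage:
  m0 ⊆ -000,0-00,000-
  m3 ⊆ 0-11,00-1
  m4 ⊆ 0-00,01-0
  m6 ⊆ -11-,01-0
  m7 ⊆ -11-,0-11
  m14 ⊆ -11-,1-10
  m15 ⊆ -11-,11-1
(no essential prime implicants)
Petrick residual → -11-, 0-00, 0-11
Cover = bc + a'c'd' + a'cd  |cover|=3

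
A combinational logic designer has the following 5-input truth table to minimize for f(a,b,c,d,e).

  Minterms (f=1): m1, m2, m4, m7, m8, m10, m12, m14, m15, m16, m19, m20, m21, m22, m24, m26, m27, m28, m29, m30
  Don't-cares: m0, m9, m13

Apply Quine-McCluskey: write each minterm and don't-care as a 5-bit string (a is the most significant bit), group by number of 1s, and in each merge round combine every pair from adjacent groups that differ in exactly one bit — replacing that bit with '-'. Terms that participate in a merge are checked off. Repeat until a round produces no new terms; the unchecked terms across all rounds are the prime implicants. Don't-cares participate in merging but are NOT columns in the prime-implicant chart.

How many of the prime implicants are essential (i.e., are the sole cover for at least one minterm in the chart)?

7

[col 0] 00000*, 00001*, 00010*, 00100*, 00111*, 01000*, 01001*, 01010*, 01100*, 01101*, 01110*, 01111*, 10000*, 10011*, 10100*, 10101*, 10110*, 11000*, 11010*, 11011*, 11100*, 11101*, 11110*
[col 1] -0000*, -0100*, -1000*, -1010*, -1100*, -1101*, -1110*, 0-000*, 0-001*, 0-010*, 0-100*, 0-111, 00-00*, 000-0*, 0000-*, 01-00*, 01-01*, 01-10*, 010-0*, 0100-*, 011-0*, 011-1*, 0110-*, 0111-*, 1-000*, 1-011, 1-100*, 1-101*, 1-110*, 10-00*, 101-0*, 1010-*, 11-00*, 11-10*, 110-0*, 1101-, 111-0*, 1110-*
[col 2] --000*, --100*, -0-00*, -1-00*, -1-10*, -10-0*, -11-0*, -110-, 0--00*, 0-0-0, 0-00-, 01--0*, 01-0-, 011--, 1--00*, 1-1-0, 1-10-, 11--0*
[col 3] ---00, -1--0
Prime implicants: ---00, -1--0, -110-, 0-0-0, 0-00-, 0-111, 01-0-, 011--, 1-011, 1-1-0, 1-10-, 1101-
PI chart (minterm → PIs covering it):
  1 | 0-00-  (sole → essential)
  2 | 0-0-0  (sole → essential)
  4 | ---00  (sole → essential)
  7 | 0-111  (sole → essential)
  8 | ---00,-1--0,0-0-0,0-00-,01-0-
  10 | -1--0,0-0-0
  12 | ---00,-1--0,-110-,01-0-,011--
  14 | -1--0,011--
  15 | 0-111,011--
  16 | ---00  (sole → essential)
  19 | 1-011  (sole → essential)
  20 | ---00,1-1-0,1-10-
  21 | 1-10-  (sole → essential)
  22 | 1-1-0  (sole → essential)
  24 | ---00,-1--0
  26 | -1--0,1101-
  27 | 1-011,1101-
  28 | ---00,-1--0,-110-,1-1-0,1-10-
  29 | -110-,1-10-
  30 | -1--0,1-1-0
Essential prime implicants: ---00, 0-0-0, 0-00-, 0-111, 1-011, 1-1-0, 1-10-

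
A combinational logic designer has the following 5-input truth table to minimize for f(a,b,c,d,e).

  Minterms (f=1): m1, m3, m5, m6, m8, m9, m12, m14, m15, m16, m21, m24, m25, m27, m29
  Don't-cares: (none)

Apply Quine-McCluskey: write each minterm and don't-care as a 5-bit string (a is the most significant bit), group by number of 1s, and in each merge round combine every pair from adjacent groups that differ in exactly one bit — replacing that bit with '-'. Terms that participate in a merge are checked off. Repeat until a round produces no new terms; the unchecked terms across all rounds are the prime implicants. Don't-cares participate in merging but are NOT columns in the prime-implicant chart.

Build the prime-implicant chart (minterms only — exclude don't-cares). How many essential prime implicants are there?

size-2^0 implicants → 00001(✓)  00011(✓)  00101(✓)  00110(✓)  01000(✓)  01001(✓)  01100(✓)  01110(✓)  01111(✓)  10000(✓)  10101(✓)  11000(✓)  11001(✓)  11011(✓)  11101(✓)
size-2^1 implicants → -0101  -1000(✓)  -1001(✓)  0-001  0-110  00-01  000-1  01-00  0100-(✓)  011-0  0111-  1-000  1-101  11-01  110-1  1100-(✓)
size-2^2 implicants → -100-
Unchecked terms (primes): -0101, -100-, 0-001, 0-110, 00-01, 000-1, 01-00, 011-0, 0111-, 1-000, 1-101, 11-01, 110-1
Minterm coverage:
  m1 ⊆ 0-001,00-01,000-1
  m3 ⊆ 000-1 [E]
  m5 ⊆ -0101,00-01
  m6 ⊆ 0-110 [E]
  m8 ⊆ -100-,01-00
  m9 ⊆ -100-,0-001
  m12 ⊆ 01-00,011-0
  m14 ⊆ 0-110,011-0,0111-
  m15 ⊆ 0111- [E]
  m16 ⊆ 1-000 [E]
  m21 ⊆ -0101,1-101
  m24 ⊆ -100-,1-000
  m25 ⊆ -100-,11-01,110-1
  m27 ⊆ 110-1 [E]
  m29 ⊆ 1-101,11-01
E = {0-110, 000-1, 0111-, 1-000, 110-1}

5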